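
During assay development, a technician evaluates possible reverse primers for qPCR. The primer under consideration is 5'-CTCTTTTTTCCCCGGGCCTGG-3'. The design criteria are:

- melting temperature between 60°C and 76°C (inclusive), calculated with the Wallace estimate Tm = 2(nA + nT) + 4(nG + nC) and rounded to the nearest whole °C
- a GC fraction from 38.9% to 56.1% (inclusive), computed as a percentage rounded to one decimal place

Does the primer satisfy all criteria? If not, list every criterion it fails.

Base counts: A=0, T=8, G=5, C=8 (length 21).
Tm: Tm = 2·8 + 4·13 = 68°C ✓
GC content: GC 13/21 = 61.9%, outside 38.9–56.1% ✗

Fails: GC content.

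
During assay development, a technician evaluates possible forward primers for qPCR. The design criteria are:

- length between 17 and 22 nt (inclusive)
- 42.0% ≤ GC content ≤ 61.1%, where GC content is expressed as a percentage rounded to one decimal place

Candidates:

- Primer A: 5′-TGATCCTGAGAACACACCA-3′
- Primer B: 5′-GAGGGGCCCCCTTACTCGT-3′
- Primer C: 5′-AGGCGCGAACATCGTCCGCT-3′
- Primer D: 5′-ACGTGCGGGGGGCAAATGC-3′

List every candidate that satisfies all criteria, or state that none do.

Primer A (19 nt, A=7 T=3 G=3 C=6): length 19 ✓; GC 9/19 = 47.4% ✓ — passes.
Primer B (19 nt, A=2 T=4 G=6 C=7): length 19 ✓; GC 13/19 = 68.4%, outside 42.0–61.1% ✗ — fails.
Primer C (20 nt, A=4 T=3 G=6 C=7): length 20 ✓; GC 13/20 = 65.0%, outside 42.0–61.1% ✗ — fails.
Primer D (19 nt, A=4 T=2 G=9 C=4): length 19 ✓; GC 13/19 = 68.4%, outside 42.0–61.1% ✗ — fails.

Primer A only.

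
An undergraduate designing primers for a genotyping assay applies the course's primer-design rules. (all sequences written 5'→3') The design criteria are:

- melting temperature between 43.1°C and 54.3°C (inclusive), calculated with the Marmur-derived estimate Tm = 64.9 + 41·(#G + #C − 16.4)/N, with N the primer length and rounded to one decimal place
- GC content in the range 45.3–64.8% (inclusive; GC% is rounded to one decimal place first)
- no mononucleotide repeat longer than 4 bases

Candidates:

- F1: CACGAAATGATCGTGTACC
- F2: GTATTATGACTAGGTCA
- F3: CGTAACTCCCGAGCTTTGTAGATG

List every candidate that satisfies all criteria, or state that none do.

F1 (19 nt, A=6 T=4 G=4 C=5): Tm = 64.9 + 41·(9 − 16.4)/19 = 48.9°C ✓; GC 9/19 = 47.4% ✓; longest run = 3 ✓ — passes.
F2 (17 nt, A=5 T=6 G=4 C=2): Tm = 64.9 + 41·(6 − 16.4)/17 = 39.8°C, outside 43.1–54.3°C ✗; GC 6/17 = 35.3%, outside 45.3–64.8% ✗; longest run = 2 ✓ — fails.
F3 (24 nt, A=5 T=7 G=6 C=6): Tm = 64.9 + 41·(12 − 16.4)/24 = 57.4°C, outside 43.1–54.3°C ✗; GC 12/24 = 50.0% ✓; longest run = 3 ✓ — fails.

F1 only.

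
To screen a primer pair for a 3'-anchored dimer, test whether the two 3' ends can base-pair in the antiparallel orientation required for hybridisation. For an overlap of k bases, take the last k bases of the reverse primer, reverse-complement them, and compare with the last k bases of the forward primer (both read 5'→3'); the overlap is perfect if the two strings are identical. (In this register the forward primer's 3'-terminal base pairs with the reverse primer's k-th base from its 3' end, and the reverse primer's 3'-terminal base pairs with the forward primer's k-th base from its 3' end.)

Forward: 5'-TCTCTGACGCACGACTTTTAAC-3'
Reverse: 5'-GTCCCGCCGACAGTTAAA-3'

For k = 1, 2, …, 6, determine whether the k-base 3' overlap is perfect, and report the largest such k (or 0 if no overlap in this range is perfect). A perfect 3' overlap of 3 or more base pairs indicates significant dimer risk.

Longest perfect overlap: 6 complementary base pairs; significant dimer risk (threshold 3).

Last 6 bases (5'→3') — forward …TTTAAC, reverse …GTTAAA.
Reverse complement of the reverse primer's last 6 bases: TTTAAC; its first k bases are the reverse complement of the reverse primer's last k bases, so a perfect k-base overlap needs the forward primer's last k bases to equal them.
Comparing (forward last k vs required): k=1: C vs T ✗; k=2: AC vs TT ✗; k=3: AAC vs TTT ✗; k=4: TAAC vs TTTA ✗; k=5: TTAAC vs TTTAA ✗; k=6: TTTAAC vs TTTAAC ✓.
Only k = 6 is perfect, so the longest perfect 3' overlap is 6.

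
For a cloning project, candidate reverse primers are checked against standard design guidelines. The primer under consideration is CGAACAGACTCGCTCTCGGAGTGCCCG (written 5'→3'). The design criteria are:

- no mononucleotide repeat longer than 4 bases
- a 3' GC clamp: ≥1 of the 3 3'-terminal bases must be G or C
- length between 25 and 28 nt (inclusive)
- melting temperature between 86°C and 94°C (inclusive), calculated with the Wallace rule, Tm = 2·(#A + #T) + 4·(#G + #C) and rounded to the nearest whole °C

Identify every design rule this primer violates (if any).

Base counts: A=5, T=4, G=8, C=10 (length 27).
homopolymer run: longest run = 3 ✓
GC clamp: 3' end CCG has 3 G/C ✓
length: length 27 ✓
Tm: Tm = 2·9 + 4·18 = 90°C ✓

Meets all criteria.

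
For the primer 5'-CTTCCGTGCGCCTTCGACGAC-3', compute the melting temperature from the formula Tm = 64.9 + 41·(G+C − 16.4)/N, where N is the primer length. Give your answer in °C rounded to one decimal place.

60.2°C

Base counts: A=2, T=5, G=5, C=9; G+C = 14, N = 21.
Tm = 64.9 + 41·(14 − 16.4)/21 = 64.9 + -98.40/21 = 60.2°C.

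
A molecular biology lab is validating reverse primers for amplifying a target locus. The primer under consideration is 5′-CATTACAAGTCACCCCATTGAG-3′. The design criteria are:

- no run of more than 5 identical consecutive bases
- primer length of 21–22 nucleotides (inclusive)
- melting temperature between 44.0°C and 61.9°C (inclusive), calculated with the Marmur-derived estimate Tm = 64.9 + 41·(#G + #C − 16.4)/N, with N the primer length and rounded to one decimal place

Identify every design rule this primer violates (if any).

Meets all criteria.

Base counts: A=7, T=5, G=3, C=7 (length 22).
homopolymer run: longest run = 4 ✓
length: length 22 ✓
Tm: Tm = 64.9 + 41·(10 − 16.4)/22 = 53.0°C ✓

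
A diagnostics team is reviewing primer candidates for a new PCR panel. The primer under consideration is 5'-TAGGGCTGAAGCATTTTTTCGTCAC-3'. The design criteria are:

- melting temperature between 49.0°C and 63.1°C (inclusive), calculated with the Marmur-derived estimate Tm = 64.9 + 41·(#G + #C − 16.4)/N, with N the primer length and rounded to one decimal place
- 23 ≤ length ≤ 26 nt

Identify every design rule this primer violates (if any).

Base counts: A=5, T=9, G=6, C=5 (length 25).
Tm: Tm = 64.9 + 41·(11 − 16.4)/25 = 56.0°C ✓
length: length 25 ✓

Meets all criteria.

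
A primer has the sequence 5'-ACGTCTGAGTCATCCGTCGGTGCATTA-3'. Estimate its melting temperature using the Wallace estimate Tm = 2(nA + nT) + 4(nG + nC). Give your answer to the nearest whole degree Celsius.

82°C

Base counts: A=5, T=8, G=7, C=7 (length 27).
Tm = 2·(5+8) + 4·(7+7) = 2·13 + 4·14 = 26 + 56 = 82°C.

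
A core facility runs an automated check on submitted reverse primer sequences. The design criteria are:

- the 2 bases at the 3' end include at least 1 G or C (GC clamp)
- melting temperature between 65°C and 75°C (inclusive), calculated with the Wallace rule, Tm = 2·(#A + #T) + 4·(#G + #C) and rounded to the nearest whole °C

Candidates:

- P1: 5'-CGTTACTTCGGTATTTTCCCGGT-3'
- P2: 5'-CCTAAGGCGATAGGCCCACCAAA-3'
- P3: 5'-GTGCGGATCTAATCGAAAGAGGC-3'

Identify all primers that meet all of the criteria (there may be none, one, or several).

P1 and P3.

P1 (23 nt, A=2 T=10 G=5 C=6): 3' end GT has 1 G/C ✓; Tm = 2·12 + 4·11 = 68°C ✓ — passes.
P2 (23 nt, A=8 T=2 G=5 C=8): 3' end AA has 0 G/C, need ≥1 ✗; Tm = 2·10 + 4·13 = 72°C ✓ — fails.
P3 (23 nt, A=7 T=4 G=8 C=4): 3' end GC has 2 G/C ✓; Tm = 2·11 + 4·12 = 70°C ✓ — passes.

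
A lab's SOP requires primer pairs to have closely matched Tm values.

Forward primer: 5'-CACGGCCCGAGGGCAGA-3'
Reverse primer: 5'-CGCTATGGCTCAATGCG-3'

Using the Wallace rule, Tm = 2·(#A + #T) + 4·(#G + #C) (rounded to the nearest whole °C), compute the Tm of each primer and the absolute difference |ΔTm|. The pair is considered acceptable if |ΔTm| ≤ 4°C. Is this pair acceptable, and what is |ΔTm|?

Forward: A=4 T=0 G=7 C=6 → Tm = 2·4 + 4·13 = 60°C.
Reverse: A=3 T=4 G=5 C=5 → Tm = 2·7 + 4·10 = 54°C.
|ΔTm| = |60 − 54| = 6°C, > 4°C.

|ΔTm| = 6°C; the pair is not acceptable.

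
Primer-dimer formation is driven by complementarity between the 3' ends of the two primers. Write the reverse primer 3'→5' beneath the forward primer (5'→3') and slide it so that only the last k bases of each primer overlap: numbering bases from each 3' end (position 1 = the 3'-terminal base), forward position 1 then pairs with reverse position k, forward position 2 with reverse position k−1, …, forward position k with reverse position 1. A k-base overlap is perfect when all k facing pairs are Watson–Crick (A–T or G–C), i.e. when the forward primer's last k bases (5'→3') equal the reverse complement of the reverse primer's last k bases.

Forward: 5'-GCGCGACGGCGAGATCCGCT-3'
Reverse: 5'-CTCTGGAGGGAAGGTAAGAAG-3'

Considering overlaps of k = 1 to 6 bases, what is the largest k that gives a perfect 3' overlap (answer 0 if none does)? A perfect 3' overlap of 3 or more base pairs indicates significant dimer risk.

Last 6 bases (5'→3') — forward …TCCGCT, reverse …AAGAAG.
Reverse complement of the reverse primer's last 6 bases: CTTCTT; its first k bases are the reverse complement of the reverse primer's last k bases, so a perfect k-base overlap needs the forward primer's last k bases to equal them.
Comparing (forward last k vs required): k=1: T vs C ✗; k=2: CT vs CT ✓; k=3: GCT vs CTT ✗; k=4: CGCT vs CTTC ✗; k=5: CCGCT vs CTTCT ✗; k=6: TCCGCT vs CTTCTT ✗.
Only k = 2 is perfect, so the longest perfect 3' overlap is 2.

Longest perfect overlap: 2 complementary base pairs; below the dimer-risk threshold (threshold 3).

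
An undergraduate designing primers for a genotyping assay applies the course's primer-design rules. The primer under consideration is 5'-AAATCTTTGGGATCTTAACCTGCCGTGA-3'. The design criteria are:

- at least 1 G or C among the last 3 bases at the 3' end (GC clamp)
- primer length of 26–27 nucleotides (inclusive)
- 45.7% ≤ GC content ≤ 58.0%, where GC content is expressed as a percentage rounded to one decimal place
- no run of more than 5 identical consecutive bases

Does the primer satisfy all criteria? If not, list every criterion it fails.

Fails: length, GC content.

Base counts: A=7, T=9, G=6, C=6 (length 28).
GC clamp: 3' end TGA has 1 G/C ✓
length: length 28, outside 26–27 ✗
GC content: GC 12/28 = 42.9%, outside 45.7–58.0% ✗
homopolymer run: longest run = 3 ✓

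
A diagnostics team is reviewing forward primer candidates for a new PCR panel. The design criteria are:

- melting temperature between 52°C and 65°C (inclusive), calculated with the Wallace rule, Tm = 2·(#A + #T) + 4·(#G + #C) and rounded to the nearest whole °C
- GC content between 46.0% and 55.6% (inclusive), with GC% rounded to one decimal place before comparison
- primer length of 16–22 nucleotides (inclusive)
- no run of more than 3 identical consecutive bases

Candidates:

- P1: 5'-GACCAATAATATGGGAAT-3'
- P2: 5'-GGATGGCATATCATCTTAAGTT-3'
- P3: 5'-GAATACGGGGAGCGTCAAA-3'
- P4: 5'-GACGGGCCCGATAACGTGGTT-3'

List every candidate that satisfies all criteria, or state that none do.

None of the candidates satisfy all criteria.

P1 (18 nt, A=8 T=4 G=4 C=2): Tm = 2·12 + 4·6 = 48°C, outside 52–65°C ✗; GC 6/18 = 33.3%, outside 46.0–55.6% ✗; length 18 ✓; longest run = 3 ✓ — fails.
P2 (22 nt, A=6 T=8 G=5 C=3): Tm = 2·14 + 4·8 = 60°C ✓; GC 8/22 = 36.4%, outside 46.0–55.6% ✗; length 22 ✓; longest run = 2 ✓ — fails.
P3 (19 nt, A=7 T=2 G=7 C=3): Tm = 2·9 + 4·10 = 58°C ✓; GC 10/19 = 52.6% ✓; length 19 ✓; longest run = 4, exceeds 3 ✗ — fails.
P4 (21 nt, A=4 T=4 G=8 C=5): Tm = 2·8 + 4·13 = 68°C, outside 52–65°C ✗; GC 13/21 = 61.9%, outside 46.0–55.6% ✗; length 21 ✓; longest run = 3 ✓ — fails.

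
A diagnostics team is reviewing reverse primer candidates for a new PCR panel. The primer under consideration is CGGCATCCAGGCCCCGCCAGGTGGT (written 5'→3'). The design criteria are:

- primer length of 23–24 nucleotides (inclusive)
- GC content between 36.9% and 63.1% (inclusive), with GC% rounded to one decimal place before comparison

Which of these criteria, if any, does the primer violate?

Fails: length, GC content.

Base counts: A=3, T=3, G=9, C=10 (length 25).
length: length 25, outside 23–24 ✗
GC content: GC 19/25 = 76.0%, outside 36.9–63.1% ✗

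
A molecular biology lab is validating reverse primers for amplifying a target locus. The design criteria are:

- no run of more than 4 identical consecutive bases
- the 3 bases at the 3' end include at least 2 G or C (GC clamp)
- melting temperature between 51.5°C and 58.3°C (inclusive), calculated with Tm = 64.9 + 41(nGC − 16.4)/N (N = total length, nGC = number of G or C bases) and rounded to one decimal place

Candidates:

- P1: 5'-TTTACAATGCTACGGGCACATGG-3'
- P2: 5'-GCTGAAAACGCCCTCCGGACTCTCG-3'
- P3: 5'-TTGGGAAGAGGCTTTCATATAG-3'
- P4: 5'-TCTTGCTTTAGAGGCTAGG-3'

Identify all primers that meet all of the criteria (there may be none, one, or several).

P1 (23 nt, A=6 T=6 G=6 C=5): longest run = 3 ✓; 3' end TGG has 2 G/C ✓; Tm = 64.9 + 41·(11 − 16.4)/23 = 55.3°C ✓ — passes.
P2 (25 nt, A=5 T=4 G=6 C=10): longest run = 4 ✓; 3' end TCG has 2 G/C ✓; Tm = 64.9 + 41·(16 − 16.4)/25 = 64.2°C, outside 51.5–58.3°C ✗ — fails.
P3 (22 nt, A=6 T=7 G=7 C=2): longest run = 3 ✓; 3' end TAG has 1 G/C, need ≥2 ✗; Tm = 64.9 + 41·(9 − 16.4)/22 = 51.1°C, outside 51.5–58.3°C ✗ — fails.
P4 (19 nt, A=3 T=7 G=6 C=3): longest run = 3 ✓; 3' end AGG has 2 G/C ✓; Tm = 64.9 + 41·(9 − 16.4)/19 = 48.9°C, outside 51.5–58.3°C ✗ — fails.

P1 only.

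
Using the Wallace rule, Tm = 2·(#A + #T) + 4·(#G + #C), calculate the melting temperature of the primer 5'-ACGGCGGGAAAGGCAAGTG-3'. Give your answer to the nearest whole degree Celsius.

Base counts: A=6, T=1, G=9, C=3 (length 19).
Tm = 2·(6+1) + 4·(9+3) = 2·7 + 4·12 = 14 + 48 = 62°C.

62°C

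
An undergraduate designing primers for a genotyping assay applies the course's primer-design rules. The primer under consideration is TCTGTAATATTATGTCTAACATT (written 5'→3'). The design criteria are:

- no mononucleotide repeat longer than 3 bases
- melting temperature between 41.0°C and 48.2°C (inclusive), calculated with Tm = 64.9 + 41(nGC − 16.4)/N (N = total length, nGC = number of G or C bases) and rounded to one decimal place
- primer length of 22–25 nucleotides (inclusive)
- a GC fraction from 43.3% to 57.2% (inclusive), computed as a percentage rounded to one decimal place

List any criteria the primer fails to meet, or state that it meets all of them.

Base counts: A=7, T=11, G=2, C=3 (length 23).
homopolymer run: longest run = 2 ✓
Tm: Tm = 64.9 + 41·(5 − 16.4)/23 = 44.6°C ✓
length: length 23 ✓
GC content: GC 5/23 = 21.7%, outside 43.3–57.2% ✗

Fails: GC content.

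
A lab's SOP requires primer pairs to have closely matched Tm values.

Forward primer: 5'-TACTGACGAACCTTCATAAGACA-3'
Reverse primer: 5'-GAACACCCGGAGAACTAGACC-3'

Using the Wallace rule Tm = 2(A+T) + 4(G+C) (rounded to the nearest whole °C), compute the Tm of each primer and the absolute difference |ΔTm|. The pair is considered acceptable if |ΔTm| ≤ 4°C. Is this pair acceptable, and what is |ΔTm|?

Forward: A=9 T=5 G=3 C=6 → Tm = 2·14 + 4·9 = 64°C.
Reverse: A=8 T=1 G=5 C=7 → Tm = 2·9 + 4·12 = 66°C.
|ΔTm| = |64 − 66| = 2°C, ≤ 4°C.

|ΔTm| = 2°C; the pair is acceptable.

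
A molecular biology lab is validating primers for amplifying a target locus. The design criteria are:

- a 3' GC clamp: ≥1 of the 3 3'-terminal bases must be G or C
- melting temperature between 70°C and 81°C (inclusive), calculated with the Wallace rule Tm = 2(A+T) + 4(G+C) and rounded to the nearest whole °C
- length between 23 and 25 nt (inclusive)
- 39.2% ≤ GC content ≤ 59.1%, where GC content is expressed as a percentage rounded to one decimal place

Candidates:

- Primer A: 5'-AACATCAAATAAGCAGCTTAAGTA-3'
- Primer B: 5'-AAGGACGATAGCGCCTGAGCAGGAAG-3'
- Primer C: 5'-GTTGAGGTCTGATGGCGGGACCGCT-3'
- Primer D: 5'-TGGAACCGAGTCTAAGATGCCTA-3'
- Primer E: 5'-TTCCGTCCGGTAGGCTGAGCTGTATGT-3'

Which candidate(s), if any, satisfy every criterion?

Primer A (24 nt, A=12 T=5 G=3 C=4): 3' end GTA has 1 G/C ✓; Tm = 2·17 + 4·7 = 62°C, outside 70–81°C ✗; length 24 ✓; GC 7/24 = 29.2%, outside 39.2–59.1% ✗ — fails.
Primer B (26 nt, A=9 T=2 G=10 C=5): 3' end AAG has 1 G/C ✓; Tm = 2·11 + 4·15 = 82°C, outside 70–81°C ✗; length 26, outside 23–25 ✗; GC 15/26 = 57.7% ✓ — fails.
Primer C (25 nt, A=3 T=6 G=11 C=5): 3' end GCT has 2 G/C ✓; Tm = 2·9 + 4·16 = 82°C, outside 70–81°C ✗; length 25 ✓; GC 16/25 = 64.0%, outside 39.2–59.1% ✗ — fails.
Primer D (23 nt, A=7 T=5 G=6 C=5): 3' end CTA has 1 G/C ✓; Tm = 2·12 + 4·11 = 68°C, outside 70–81°C ✗; length 23 ✓; GC 11/23 = 47.8% ✓ — fails.
Primer E (27 nt, A=3 T=9 G=9 C=6): 3' end TGT has 1 G/C ✓; Tm = 2·12 + 4·15 = 84°C, outside 70–81°C ✗; length 27, outside 23–25 ✗; GC 15/27 = 55.6% ✓ — fails.

None of the candidates satisfy all criteria.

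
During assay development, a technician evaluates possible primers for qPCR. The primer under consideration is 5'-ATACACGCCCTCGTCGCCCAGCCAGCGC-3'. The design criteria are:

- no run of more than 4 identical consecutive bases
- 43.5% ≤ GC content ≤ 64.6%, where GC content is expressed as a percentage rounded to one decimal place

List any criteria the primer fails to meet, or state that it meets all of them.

Base counts: A=5, T=3, G=6, C=14 (length 28).
homopolymer run: longest run = 3 ✓
GC content: GC 20/28 = 71.4%, outside 43.5–64.6% ✗

Fails: GC content.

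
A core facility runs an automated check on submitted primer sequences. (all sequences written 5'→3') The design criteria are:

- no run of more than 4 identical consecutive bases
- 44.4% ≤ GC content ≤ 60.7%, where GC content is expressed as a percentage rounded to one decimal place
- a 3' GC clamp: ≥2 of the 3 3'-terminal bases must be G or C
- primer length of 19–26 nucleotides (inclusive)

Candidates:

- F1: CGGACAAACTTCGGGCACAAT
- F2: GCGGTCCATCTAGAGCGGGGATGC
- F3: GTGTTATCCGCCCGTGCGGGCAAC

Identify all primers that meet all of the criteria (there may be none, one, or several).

F1 (21 nt, A=7 T=3 G=5 C=6): longest run = 3 ✓; GC 11/21 = 52.4% ✓; 3' end AAT has 0 G/C, need ≥2 ✗; length 21 ✓ — fails.
F2 (24 nt, A=4 T=4 G=10 C=6): longest run = 4 ✓; GC 16/24 = 66.7%, outside 44.4–60.7% ✗; 3' end TGC has 2 G/C ✓; length 24 ✓ — fails.
F3 (24 nt, A=3 T=5 G=8 C=8): longest run = 3 ✓; GC 16/24 = 66.7%, outside 44.4–60.7% ✗; 3' end AAC has 1 G/C, need ≥2 ✗; length 24 ✓ — fails.

None of the candidates satisfy all criteria.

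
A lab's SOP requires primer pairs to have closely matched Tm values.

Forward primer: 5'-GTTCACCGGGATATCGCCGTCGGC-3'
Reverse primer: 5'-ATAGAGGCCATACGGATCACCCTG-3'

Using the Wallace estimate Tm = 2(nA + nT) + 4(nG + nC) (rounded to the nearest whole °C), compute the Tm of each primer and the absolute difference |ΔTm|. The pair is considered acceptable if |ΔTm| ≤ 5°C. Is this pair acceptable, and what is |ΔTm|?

Forward: A=3 T=5 G=8 C=8 → Tm = 2·8 + 4·16 = 80°C.
Reverse: A=7 T=4 G=6 C=7 → Tm = 2·11 + 4·13 = 74°C.
|ΔTm| = |80 − 74| = 6°C, > 5°C.

|ΔTm| = 6°C; the pair is not acceptable.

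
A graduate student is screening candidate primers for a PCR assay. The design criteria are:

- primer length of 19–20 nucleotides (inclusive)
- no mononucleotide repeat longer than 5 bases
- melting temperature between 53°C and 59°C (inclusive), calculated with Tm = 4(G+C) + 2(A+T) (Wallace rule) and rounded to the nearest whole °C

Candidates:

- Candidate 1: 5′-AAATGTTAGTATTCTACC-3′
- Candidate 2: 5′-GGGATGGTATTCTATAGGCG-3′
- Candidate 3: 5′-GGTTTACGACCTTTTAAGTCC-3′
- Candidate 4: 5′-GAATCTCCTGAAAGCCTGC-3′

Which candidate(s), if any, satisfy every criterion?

Candidate 4 only.

Candidate 1 (18 nt, A=6 T=7 G=2 C=3): length 18, outside 19–20 ✗; longest run = 3 ✓; Tm = 2·13 + 4·5 = 46°C, outside 53–59°C ✗ — fails.
Candidate 2 (20 nt, A=4 T=6 G=8 C=2): length 20 ✓; longest run = 3 ✓; Tm = 2·10 + 4·10 = 60°C, outside 53–59°C ✗ — fails.
Candidate 3 (21 nt, A=4 T=8 G=4 C=5): length 21, outside 19–20 ✗; longest run = 4 ✓; Tm = 2·12 + 4·9 = 60°C, outside 53–59°C ✗ — fails.
Candidate 4 (19 nt, A=5 T=4 G=4 C=6): length 19 ✓; longest run = 3 ✓; Tm = 2·9 + 4·10 = 58°C ✓ — passes.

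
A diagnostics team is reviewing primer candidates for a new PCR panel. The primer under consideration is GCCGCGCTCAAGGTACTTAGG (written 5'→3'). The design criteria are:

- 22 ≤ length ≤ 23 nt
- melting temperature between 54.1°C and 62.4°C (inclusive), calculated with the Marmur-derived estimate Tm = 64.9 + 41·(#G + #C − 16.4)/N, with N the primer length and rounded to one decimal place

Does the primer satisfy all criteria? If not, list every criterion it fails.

Fails: length.

Base counts: A=4, T=4, G=7, C=6 (length 21).
length: length 21, outside 22–23 ✗
Tm: Tm = 64.9 + 41·(13 − 16.4)/21 = 58.3°C ✓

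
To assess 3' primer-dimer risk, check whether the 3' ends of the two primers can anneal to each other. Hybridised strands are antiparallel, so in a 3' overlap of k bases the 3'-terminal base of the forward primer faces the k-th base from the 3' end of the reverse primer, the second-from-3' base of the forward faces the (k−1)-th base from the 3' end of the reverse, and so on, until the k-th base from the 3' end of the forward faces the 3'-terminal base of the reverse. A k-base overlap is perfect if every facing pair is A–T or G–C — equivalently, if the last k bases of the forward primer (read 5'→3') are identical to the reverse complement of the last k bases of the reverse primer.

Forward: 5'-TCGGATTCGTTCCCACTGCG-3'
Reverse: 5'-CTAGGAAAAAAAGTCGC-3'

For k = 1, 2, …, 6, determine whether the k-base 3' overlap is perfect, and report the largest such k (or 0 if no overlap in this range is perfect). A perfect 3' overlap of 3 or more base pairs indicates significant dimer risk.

Last 6 bases (5'→3') — forward …ACTGCG, reverse …AGTCGC.
Reverse complement of the reverse primer's last 6 bases: GCGACT; its first k bases are the reverse complement of the reverse primer's last k bases, so a perfect k-base overlap needs the forward primer's last k bases to equal them.
Comparing (forward last k vs required): k=1: G vs G ✓; k=2: CG vs GC ✗; k=3: GCG vs GCG ✓; k=4: TGCG vs GCGA ✗; k=5: CTGCG vs GCGAC ✗; k=6: ACTGCG vs GCGACT ✗.
Perfect overlaps at k = 1, 3; the largest is 3.

Longest perfect overlap: 3 complementary base pairs; significant dimer risk (threshold 3).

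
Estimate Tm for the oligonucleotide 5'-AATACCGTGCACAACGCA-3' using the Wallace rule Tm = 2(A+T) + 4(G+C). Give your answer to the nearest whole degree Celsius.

Base counts: A=7, T=2, G=3, C=6 (length 18).
Tm = 2·(7+2) + 4·(3+6) = 2·9 + 4·9 = 18 + 36 = 54°C.

54°C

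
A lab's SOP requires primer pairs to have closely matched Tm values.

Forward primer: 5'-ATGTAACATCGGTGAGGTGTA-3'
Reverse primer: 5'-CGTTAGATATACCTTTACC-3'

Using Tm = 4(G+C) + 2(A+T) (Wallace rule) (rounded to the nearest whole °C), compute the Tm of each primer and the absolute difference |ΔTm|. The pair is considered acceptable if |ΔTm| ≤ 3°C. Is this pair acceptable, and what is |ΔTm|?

Forward: A=6 T=6 G=7 C=2 → Tm = 2·12 + 4·9 = 60°C.
Reverse: A=5 T=7 G=2 C=5 → Tm = 2·12 + 4·7 = 52°C.
|ΔTm| = |60 − 52| = 8°C, > 3°C.

|ΔTm| = 8°C; the pair is not acceptable.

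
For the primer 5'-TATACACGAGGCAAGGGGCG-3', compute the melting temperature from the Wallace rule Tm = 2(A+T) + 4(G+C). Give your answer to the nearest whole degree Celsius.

Base counts: A=6, T=2, G=8, C=4 (length 20).
Tm = 2·(6+2) + 4·(8+4) = 2·8 + 4·12 = 16 + 48 = 64°C.

64°C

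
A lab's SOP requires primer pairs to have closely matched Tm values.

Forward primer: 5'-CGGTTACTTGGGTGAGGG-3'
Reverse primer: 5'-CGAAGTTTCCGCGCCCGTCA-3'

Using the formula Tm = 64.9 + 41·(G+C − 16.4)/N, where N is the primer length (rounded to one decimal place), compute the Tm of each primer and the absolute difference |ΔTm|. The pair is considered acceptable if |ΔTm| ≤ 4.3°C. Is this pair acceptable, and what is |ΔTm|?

|ΔTm| = 5.3°C; the pair is not acceptable.

Forward: G+C = 11, N = 18 → Tm = 64.9 + 41·(11 − 16.4)/18 = 52.6°C.
Reverse: G+C = 13, N = 20 → Tm = 64.9 + 41·(13 − 16.4)/20 = 57.9°C.
|ΔTm| = |52.6 − 57.9| = 5.3°C, > 4.3°C.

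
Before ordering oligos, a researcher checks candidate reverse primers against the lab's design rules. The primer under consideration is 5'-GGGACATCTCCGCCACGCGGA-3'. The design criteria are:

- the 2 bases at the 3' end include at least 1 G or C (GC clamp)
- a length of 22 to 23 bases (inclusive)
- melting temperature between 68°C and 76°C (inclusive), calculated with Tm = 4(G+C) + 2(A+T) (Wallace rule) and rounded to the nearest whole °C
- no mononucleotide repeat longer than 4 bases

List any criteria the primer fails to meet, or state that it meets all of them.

Base counts: A=4, T=2, G=7, C=8 (length 21).
GC clamp: 3' end GA has 1 G/C ✓
length: length 21, outside 22–23 ✗
Tm: Tm = 2·6 + 4·15 = 72°C ✓
homopolymer run: longest run = 3 ✓

Fails: length.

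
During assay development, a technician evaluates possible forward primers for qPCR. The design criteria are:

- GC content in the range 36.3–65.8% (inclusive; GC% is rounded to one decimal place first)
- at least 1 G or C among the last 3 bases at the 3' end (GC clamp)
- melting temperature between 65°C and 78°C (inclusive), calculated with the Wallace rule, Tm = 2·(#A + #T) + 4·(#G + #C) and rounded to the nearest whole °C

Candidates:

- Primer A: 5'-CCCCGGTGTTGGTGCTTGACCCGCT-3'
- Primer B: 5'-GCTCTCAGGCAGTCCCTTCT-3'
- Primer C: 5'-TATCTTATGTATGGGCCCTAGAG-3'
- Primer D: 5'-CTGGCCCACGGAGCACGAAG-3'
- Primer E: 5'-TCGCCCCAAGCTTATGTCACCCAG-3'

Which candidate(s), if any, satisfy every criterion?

Primer C and Primer E.

Primer A (25 nt, A=1 T=7 G=8 C=9): GC 17/25 = 68.0%, outside 36.3–65.8% ✗; 3' end GCT has 2 G/C ✓; Tm = 2·8 + 4·17 = 84°C, outside 65–78°C ✗ — fails.
Primer B (20 nt, A=2 T=6 G=4 C=8): GC 12/20 = 60.0% ✓; 3' end TCT has 1 G/C ✓; Tm = 2·8 + 4·12 = 64°C, outside 65–78°C ✗ — fails.
Primer C (23 nt, A=5 T=8 G=6 C=4): GC 10/23 = 43.5% ✓; 3' end GAG has 2 G/C ✓; Tm = 2·13 + 4·10 = 66°C ✓ — passes.
Primer D (20 nt, A=5 T=1 G=7 C=7): GC 14/20 = 70.0%, outside 36.3–65.8% ✗; 3' end AAG has 1 G/C ✓; Tm = 2·6 + 4·14 = 68°C ✓ — fails.
Primer E (24 nt, A=5 T=5 G=4 C=10): GC 14/24 = 58.3% ✓; 3' end CAG has 2 G/C ✓; Tm = 2·10 + 4·14 = 76°C ✓ — passes.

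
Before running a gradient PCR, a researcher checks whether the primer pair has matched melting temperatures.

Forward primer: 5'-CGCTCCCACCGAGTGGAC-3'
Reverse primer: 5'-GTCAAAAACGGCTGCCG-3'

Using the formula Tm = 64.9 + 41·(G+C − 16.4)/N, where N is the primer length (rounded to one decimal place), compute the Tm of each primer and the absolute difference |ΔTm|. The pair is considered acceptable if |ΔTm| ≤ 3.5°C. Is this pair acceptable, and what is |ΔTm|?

|ΔTm| = 7.7°C; the pair is not acceptable.

Forward: G+C = 13, N = 18 → Tm = 64.9 + 41·(13 − 16.4)/18 = 57.2°C.
Reverse: G+C = 10, N = 17 → Tm = 64.9 + 41·(10 − 16.4)/17 = 49.5°C.
|ΔTm| = |57.2 − 49.5| = 7.7°C, > 3.5°C.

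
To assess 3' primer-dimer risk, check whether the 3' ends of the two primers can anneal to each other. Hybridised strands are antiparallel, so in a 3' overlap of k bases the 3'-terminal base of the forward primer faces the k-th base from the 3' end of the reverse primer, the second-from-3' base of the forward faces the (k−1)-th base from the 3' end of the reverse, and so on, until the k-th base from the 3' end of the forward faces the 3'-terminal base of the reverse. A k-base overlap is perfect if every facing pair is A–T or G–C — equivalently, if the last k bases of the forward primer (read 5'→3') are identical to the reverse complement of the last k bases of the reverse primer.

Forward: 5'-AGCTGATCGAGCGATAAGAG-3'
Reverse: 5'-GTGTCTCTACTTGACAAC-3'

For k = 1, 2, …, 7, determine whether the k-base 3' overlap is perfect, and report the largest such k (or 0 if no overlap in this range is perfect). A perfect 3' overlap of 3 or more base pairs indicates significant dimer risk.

Last 7 bases (5'→3') — forward …ATAAGAG, reverse …TGACAAC.
Reverse complement of the reverse primer's last 7 bases: GTTGTCA; its first k bases are the reverse complement of the reverse primer's last k bases, so a perfect k-base overlap needs the forward primer's last k bases to equal them.
Comparing (forward last k vs required): k=1: G vs G ✓; k=2: AG vs GT ✗; k=3: GAG vs GTT ✗; k=4: AGAG vs GTTG ✗; k=5: AAGAG vs GTTGT ✗; k=6: TAAGAG vs GTTGTC ✗; k=7: ATAAGAG vs GTTGTCA ✗.
Only k = 1 is perfect, so the longest perfect 3' overlap is 1.

Longest perfect overlap: 1 complementary base pair; below the dimer-risk threshold (threshold 3).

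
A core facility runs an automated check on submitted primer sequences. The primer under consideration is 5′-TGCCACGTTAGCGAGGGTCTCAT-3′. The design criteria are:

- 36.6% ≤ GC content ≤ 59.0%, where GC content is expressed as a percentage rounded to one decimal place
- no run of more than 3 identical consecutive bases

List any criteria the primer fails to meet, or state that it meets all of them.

Base counts: A=4, T=6, G=7, C=6 (length 23).
GC content: GC 13/23 = 56.5% ✓
homopolymer run: longest run = 3 ✓

Meets all criteria.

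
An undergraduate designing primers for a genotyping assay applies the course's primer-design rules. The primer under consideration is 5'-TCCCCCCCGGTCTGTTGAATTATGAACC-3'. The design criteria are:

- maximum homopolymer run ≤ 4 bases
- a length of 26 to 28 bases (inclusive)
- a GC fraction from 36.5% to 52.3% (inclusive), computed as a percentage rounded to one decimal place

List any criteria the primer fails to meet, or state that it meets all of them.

Fails: homopolymer run, GC content.

Base counts: A=5, T=8, G=5, C=10 (length 28).
homopolymer run: longest run = 7, exceeds 4 ✗
length: length 28 ✓
GC content: GC 15/28 = 53.6%, outside 36.5–52.3% ✗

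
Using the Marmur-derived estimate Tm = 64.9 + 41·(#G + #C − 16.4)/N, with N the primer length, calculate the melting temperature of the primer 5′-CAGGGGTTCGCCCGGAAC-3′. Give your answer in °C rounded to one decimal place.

57.2°C

Base counts: A=3, T=2, G=7, C=6; G+C = 13, N = 18.
Tm = 64.9 + 41·(13 − 16.4)/18 = 64.9 + -139.40/18 = 57.2°C.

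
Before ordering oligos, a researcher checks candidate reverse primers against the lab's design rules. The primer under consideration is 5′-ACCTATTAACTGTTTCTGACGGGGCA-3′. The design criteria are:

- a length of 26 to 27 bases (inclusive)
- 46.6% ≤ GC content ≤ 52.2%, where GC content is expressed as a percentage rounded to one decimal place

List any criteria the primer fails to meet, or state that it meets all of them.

Fails: GC content.

Base counts: A=6, T=8, G=6, C=6 (length 26).
length: length 26 ✓
GC content: GC 12/26 = 46.2%, outside 46.6–52.2% ✗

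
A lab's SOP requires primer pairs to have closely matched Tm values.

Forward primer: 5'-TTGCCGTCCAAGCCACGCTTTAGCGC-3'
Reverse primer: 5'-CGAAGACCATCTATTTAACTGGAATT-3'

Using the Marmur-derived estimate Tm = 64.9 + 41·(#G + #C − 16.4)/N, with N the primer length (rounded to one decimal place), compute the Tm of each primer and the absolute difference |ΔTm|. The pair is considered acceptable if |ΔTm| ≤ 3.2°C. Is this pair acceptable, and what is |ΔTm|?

|ΔTm| = 11.1°C; the pair is not acceptable.

Forward: G+C = 16, N = 26 → Tm = 64.9 + 41·(16 − 16.4)/26 = 64.3°C.
Reverse: G+C = 9, N = 26 → Tm = 64.9 + 41·(9 − 16.4)/26 = 53.2°C.
|ΔTm| = |64.3 − 53.2| = 11.1°C, > 3.2°C.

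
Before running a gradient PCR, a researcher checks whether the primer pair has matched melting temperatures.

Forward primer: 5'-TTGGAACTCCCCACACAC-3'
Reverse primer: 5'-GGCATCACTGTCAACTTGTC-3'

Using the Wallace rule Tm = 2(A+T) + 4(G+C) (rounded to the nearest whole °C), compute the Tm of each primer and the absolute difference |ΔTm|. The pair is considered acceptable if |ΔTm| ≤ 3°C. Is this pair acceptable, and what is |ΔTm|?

Forward: A=5 T=3 G=2 C=8 → Tm = 2·8 + 4·10 = 56°C.
Reverse: A=4 T=6 G=4 C=6 → Tm = 2·10 + 4·10 = 60°C.
|ΔTm| = |56 − 60| = 4°C, > 3°C.

|ΔTm| = 4°C; the pair is not acceptable.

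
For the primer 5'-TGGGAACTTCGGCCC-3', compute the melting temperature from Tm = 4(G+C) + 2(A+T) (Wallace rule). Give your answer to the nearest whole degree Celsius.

Base counts: A=2, T=3, G=5, C=5 (length 15).
Tm = 2·(2+3) + 4·(5+5) = 2·5 + 4·10 = 10 + 40 = 50°C.

50°C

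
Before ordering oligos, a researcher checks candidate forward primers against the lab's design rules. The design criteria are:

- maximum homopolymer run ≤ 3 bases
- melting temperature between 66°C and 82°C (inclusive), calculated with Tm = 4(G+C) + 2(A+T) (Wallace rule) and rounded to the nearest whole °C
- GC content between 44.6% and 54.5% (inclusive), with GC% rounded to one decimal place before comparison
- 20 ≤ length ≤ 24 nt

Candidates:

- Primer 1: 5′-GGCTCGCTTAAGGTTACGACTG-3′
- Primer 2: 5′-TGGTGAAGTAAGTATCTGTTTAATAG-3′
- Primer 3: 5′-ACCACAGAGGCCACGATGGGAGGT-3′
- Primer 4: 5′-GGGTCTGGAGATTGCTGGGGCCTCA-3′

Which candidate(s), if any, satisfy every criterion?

Primer 1 (22 nt, A=4 T=6 G=7 C=5): longest run = 2 ✓; Tm = 2·10 + 4·12 = 68°C ✓; GC 12/22 = 54.5% ✓; length 22 ✓ — passes.
Primer 2 (26 nt, A=8 T=10 G=7 C=1): longest run = 3 ✓; Tm = 2·18 + 4·8 = 68°C ✓; GC 8/26 = 30.8%, outside 44.6–54.5% ✗; length 26, outside 20–24 ✗ — fails.
Primer 3 (24 nt, A=7 T=2 G=9 C=6): longest run = 3 ✓; Tm = 2·9 + 4·15 = 78°C ✓; GC 15/24 = 62.5%, outside 44.6–54.5% ✗; length 24 ✓ — fails.
Primer 4 (25 nt, A=3 T=6 G=11 C=5): longest run = 4, exceeds 3 ✗; Tm = 2·9 + 4·16 = 82°C ✓; GC 16/25 = 64.0%, outside 44.6–54.5% ✗; length 25, outside 20–24 ✗ — fails.

Primer 1 only.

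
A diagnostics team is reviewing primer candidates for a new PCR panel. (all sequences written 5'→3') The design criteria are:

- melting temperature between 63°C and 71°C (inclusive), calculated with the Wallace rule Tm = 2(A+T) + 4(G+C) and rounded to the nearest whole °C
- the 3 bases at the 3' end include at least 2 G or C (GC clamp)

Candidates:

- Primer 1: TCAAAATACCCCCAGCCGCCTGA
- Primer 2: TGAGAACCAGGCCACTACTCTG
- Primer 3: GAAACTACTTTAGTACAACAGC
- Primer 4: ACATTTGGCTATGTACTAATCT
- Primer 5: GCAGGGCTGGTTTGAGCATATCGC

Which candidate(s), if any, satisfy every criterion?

Primer 1 (23 nt, A=7 T=3 G=3 C=10): Tm = 2·10 + 4·13 = 72°C, outside 63–71°C ✗; 3' end TGA has 1 G/C, need ≥2 ✗ — fails.
Primer 2 (22 nt, A=6 T=4 G=5 C=7): Tm = 2·10 + 4·12 = 68°C ✓; 3' end CTG has 2 G/C ✓ — passes.
Primer 3 (22 nt, A=9 T=5 G=3 C=5): Tm = 2·14 + 4·8 = 60°C, outside 63–71°C ✗; 3' end AGC has 2 G/C ✓ — fails.
Primer 4 (22 nt, A=6 T=9 G=3 C=4): Tm = 2·15 + 4·7 = 58°C, outside 63–71°C ✗; 3' end TCT has 1 G/C, need ≥2 ✗ — fails.
Primer 5 (24 nt, A=4 T=6 G=9 C=5): Tm = 2·10 + 4·14 = 76°C, outside 63–71°C ✗; 3' end CGC has 3 G/C ✓ — fails.

Primer 2 only.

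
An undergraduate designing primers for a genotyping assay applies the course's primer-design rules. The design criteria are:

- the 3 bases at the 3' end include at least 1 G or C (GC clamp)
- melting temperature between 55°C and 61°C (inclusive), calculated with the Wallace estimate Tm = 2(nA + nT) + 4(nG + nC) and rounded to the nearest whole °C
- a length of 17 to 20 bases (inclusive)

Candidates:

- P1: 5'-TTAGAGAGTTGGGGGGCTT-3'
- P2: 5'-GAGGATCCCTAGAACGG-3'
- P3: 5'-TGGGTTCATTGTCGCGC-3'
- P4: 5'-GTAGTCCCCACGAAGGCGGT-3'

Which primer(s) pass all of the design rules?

P1 only.

P1 (19 nt, A=3 T=6 G=9 C=1): 3' end CTT has 1 G/C ✓; Tm = 2·9 + 4·10 = 58°C ✓; length 19 ✓ — passes.
P2 (17 nt, A=5 T=2 G=6 C=4): 3' end CGG has 3 G/C ✓; Tm = 2·7 + 4·10 = 54°C, outside 55–61°C ✗; length 17 ✓ — fails.
P3 (17 nt, A=1 T=6 G=6 C=4): 3' end CGC has 3 G/C ✓; Tm = 2·7 + 4·10 = 54°C, outside 55–61°C ✗; length 17 ✓ — fails.
P4 (20 nt, A=4 T=3 G=7 C=6): 3' end GGT has 2 G/C ✓; Tm = 2·7 + 4·13 = 66°C, outside 55–61°C ✗; length 20 ✓ — fails.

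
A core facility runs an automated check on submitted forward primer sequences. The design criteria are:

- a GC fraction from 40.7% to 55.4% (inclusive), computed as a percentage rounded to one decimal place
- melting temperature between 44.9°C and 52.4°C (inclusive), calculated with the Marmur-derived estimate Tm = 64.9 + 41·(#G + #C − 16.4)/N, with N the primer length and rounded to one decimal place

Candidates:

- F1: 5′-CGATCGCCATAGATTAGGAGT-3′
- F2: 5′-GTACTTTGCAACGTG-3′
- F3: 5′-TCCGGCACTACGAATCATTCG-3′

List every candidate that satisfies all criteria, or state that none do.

F1 only.

F1 (21 nt, A=6 T=5 G=6 C=4): GC 10/21 = 47.6% ✓; Tm = 64.9 + 41·(10 − 16.4)/21 = 52.4°C ✓ — passes.
F2 (15 nt, A=3 T=5 G=4 C=3): GC 7/15 = 46.7% ✓; Tm = 64.9 + 41·(7 − 16.4)/15 = 39.2°C, outside 44.9–52.4°C ✗ — fails.
F3 (21 nt, A=5 T=5 G=4 C=7): GC 11/21 = 52.4% ✓; Tm = 64.9 + 41·(11 − 16.4)/21 = 54.4°C, outside 44.9–52.4°C ✗ — fails.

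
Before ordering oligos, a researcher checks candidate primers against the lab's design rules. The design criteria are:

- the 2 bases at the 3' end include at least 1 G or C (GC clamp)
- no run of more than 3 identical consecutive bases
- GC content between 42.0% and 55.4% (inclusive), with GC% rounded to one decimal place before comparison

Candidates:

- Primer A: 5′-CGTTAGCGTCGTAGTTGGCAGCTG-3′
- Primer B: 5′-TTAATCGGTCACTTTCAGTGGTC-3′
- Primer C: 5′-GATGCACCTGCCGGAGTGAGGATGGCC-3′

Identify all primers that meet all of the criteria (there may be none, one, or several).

Primer A (24 nt, A=3 T=7 G=9 C=5): 3' end TG has 1 G/C ✓; longest run = 2 ✓; GC 14/24 = 58.3%, outside 42.0–55.4% ✗ — fails.
Primer B (23 nt, A=4 T=9 G=5 C=5): 3' end TC has 1 G/C ✓; longest run = 3 ✓; GC 10/23 = 43.5% ✓ — passes.
Primer C (27 nt, A=5 T=4 G=11 C=7): 3' end CC has 2 G/C ✓; longest run = 2 ✓; GC 18/27 = 66.7%, outside 42.0–55.4% ✗ — fails.

Primer B only.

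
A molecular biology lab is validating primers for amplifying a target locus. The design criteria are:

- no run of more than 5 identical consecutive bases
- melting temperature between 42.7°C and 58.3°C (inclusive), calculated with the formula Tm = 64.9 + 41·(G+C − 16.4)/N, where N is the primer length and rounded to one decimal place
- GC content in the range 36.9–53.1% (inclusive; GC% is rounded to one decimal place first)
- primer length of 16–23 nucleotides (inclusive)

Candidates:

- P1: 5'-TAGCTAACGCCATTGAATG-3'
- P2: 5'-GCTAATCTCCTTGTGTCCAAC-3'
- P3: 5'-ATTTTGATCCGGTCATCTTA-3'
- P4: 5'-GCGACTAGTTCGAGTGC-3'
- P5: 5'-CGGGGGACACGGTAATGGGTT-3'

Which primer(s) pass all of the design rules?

P1 (19 nt, A=6 T=5 G=4 C=4): longest run = 2 ✓; Tm = 64.9 + 41·(8 − 16.4)/19 = 46.8°C ✓; GC 8/19 = 42.1% ✓; length 19 ✓ — passes.
P2 (21 nt, A=4 T=7 G=3 C=7): longest run = 2 ✓; Tm = 64.9 + 41·(10 − 16.4)/21 = 52.4°C ✓; GC 10/21 = 47.6% ✓; length 21 ✓ — passes.
P3 (20 nt, A=4 T=9 G=3 C=4): longest run = 4 ✓; Tm = 64.9 + 41·(7 − 16.4)/20 = 45.6°C ✓; GC 7/20 = 35.0%, outside 36.9–53.1% ✗; length 20 ✓ — fails.
P4 (17 nt, A=3 T=4 G=6 C=4): longest run = 2 ✓; Tm = 64.9 + 41·(10 − 16.4)/17 = 49.5°C ✓; GC 10/17 = 58.8%, outside 36.9–53.1% ✗; length 17 ✓ — fails.
P5 (21 nt, A=4 T=4 G=10 C=3): longest run = 5 ✓; Tm = 64.9 + 41·(13 − 16.4)/21 = 58.3°C ✓; GC 13/21 = 61.9%, outside 36.9–53.1% ✗; length 21 ✓ — fails.

P1 and P2.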